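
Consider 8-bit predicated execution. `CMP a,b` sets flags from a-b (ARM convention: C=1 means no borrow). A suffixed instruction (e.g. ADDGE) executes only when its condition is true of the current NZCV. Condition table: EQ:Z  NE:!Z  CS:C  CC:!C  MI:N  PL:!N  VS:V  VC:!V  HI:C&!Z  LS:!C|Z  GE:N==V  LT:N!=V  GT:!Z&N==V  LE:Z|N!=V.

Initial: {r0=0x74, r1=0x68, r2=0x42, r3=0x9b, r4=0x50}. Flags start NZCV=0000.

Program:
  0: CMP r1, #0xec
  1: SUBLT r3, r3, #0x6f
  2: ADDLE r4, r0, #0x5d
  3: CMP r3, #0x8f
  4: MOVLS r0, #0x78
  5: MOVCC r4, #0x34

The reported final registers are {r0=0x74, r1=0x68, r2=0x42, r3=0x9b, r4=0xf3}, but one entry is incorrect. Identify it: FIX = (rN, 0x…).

FIX = (r4, 0x50)

0: ✓ CMP  NZCV=0000
1: · SUBLT
2: · ADDLE
3: ✓ CMP  NZCV=0010
4: · MOVLS
5: · MOVCC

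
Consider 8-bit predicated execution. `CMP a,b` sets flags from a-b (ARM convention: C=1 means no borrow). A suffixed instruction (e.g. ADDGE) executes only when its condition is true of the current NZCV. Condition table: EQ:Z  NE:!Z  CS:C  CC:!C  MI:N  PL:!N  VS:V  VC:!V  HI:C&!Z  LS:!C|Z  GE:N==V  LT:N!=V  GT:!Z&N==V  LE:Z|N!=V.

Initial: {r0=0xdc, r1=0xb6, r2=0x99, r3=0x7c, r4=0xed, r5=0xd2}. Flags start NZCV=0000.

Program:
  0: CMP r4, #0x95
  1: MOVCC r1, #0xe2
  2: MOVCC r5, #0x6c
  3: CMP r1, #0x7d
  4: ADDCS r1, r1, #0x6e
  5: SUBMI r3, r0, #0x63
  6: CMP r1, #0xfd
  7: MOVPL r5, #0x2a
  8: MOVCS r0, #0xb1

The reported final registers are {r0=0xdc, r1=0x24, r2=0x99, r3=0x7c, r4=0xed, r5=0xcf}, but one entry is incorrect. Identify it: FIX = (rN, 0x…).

[0] flags=0010 → (cmp)
[1] flags=0010 CC?F → skip
[2] flags=0010 CC?F → skip
[3] flags=0011 → (cmp)
[4] flags=0011 CS?T → r1=0x24
[5] flags=0011 MI?F → skip
[6] flags=0000 → (cmp)
[7] flags=0000 PL?T → r5=0x2a
[8] flags=0000 CS?F → skip

FIX = (r5, 0x2a)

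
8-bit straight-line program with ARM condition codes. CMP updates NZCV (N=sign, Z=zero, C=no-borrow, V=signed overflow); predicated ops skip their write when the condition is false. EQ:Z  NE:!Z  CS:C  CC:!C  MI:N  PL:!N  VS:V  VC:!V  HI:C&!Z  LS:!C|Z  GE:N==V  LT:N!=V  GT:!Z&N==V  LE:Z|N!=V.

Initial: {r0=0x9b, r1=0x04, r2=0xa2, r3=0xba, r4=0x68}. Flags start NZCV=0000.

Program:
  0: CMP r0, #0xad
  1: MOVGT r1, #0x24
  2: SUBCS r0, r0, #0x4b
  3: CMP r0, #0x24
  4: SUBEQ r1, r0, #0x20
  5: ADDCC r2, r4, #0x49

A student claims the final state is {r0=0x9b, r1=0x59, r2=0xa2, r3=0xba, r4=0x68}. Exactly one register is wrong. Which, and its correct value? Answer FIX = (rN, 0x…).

FIX = (r1, 0x04)

[0] flags=1000 → (cmp)
[1] flags=1000 GT?F → skip
[2] flags=1000 CS?F → skip
[3] flags=0011 → (cmp)
[4] flags=0011 EQ?F → skip
[5] flags=0011 CC?F → skip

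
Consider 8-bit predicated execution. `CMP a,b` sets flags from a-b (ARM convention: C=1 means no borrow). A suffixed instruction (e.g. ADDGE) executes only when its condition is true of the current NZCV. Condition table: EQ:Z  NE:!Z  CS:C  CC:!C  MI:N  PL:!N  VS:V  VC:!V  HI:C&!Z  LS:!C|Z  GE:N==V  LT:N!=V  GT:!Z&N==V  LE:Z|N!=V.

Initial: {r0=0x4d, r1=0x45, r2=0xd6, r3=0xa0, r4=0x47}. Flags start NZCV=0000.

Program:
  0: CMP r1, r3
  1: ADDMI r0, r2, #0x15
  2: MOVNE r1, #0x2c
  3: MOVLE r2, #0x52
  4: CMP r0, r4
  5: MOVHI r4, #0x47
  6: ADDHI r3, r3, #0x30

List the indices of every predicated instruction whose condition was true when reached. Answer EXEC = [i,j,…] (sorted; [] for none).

EXEC = [1,2,5,6]

0: ✓ CMP  NZCV=1001
1: ✓ ADDMI  r0←0xeb
2: ✓ MOVNE  r1←0x2c
3: · MOVLE
4: ✓ CMP  NZCV=1010
5: ✓ MOVHI  r4←0x47
6: ✓ ADDHI  r3←0xd0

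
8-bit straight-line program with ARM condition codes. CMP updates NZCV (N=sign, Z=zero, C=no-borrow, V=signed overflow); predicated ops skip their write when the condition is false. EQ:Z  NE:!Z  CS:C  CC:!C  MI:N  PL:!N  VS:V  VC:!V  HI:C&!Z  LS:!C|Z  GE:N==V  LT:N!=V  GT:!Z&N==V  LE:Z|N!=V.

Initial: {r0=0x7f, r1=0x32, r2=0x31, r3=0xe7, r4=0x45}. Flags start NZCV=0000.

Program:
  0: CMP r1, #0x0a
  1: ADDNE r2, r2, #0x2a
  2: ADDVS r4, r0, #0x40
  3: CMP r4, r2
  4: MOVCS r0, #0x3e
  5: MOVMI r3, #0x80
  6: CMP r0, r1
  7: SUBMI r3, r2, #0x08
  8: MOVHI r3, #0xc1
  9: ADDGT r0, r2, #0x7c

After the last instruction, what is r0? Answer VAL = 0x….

0: ✓ CMP  NZCV=0010
1: ✓ ADDNE  r2←0x5b
2: · ADDVS
3: ✓ CMP  NZCV=1000
4: · MOVCS
5: ✓ MOVMI  r3←0x80
6: ✓ CMP  NZCV=0010
7: · SUBMI
8: ✓ MOVHI  r3←0xc1
9: ✓ ADDGT  r0←0xd7

VAL = 0xd7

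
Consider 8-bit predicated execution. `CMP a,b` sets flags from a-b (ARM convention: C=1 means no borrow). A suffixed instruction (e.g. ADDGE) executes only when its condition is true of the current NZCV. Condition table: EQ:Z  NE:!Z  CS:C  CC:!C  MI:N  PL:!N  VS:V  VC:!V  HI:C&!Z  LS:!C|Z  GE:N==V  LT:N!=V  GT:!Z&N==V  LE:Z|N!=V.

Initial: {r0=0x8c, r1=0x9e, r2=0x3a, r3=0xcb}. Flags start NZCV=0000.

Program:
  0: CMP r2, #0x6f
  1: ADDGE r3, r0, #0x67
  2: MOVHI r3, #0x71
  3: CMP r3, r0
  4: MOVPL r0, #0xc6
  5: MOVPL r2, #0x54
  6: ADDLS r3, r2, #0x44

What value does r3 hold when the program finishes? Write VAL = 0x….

[0] flags=1000 → (cmp)
[1] flags=1000 GE?F → skip
[2] flags=1000 HI?F → skip
[3] flags=0010 → (cmp)
[4] flags=0010 PL?T → r0=0xc6
[5] flags=0010 PL?T → r2=0x54
[6] flags=0010 LS?F → skip

VAL = 0xcb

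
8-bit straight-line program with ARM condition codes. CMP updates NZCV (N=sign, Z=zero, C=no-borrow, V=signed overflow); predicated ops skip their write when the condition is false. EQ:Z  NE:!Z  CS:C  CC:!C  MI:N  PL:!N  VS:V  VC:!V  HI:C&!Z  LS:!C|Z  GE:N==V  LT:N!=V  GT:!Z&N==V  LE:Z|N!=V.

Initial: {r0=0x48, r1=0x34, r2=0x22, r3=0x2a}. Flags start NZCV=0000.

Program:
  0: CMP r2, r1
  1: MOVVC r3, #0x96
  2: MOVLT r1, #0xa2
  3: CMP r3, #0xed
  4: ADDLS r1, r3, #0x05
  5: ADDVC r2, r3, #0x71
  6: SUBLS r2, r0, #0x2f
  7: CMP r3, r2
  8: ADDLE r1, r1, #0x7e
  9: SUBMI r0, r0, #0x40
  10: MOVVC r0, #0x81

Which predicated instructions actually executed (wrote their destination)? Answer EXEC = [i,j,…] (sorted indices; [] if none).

EXEC = [1,2,4,5,6,8]

[0] flags=1000 → (cmp)
[1] flags=1000 VC?T → r3=0x96
[2] flags=1000 LT?T → r1=0xa2
[3] flags=1000 → (cmp)
[4] flags=1000 LS?T → r1=0x9b
[5] flags=1000 VC?T → r2=0x07
[6] flags=1000 LS?T → r2=0x19
[7] flags=0011 → (cmp)
[8] flags=0011 LE?T → r1=0x19
[9] flags=0011 MI?F → skip
[10] flags=0011 VC?F → skip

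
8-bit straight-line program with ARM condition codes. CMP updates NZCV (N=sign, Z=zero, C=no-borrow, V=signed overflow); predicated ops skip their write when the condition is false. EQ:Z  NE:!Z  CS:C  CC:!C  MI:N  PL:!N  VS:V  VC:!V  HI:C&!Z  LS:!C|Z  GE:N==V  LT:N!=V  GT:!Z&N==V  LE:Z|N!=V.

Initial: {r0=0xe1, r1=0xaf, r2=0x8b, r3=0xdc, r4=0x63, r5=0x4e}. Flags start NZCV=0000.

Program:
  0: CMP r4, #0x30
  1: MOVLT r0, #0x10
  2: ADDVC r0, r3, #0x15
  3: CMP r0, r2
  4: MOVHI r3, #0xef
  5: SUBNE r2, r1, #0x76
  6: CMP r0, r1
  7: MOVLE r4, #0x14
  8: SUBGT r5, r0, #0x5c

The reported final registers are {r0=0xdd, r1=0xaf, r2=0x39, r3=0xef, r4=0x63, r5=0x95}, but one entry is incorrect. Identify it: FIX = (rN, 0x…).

[0] flags=0010 → (cmp)
[1] flags=0010 LT?F → skip
[2] flags=0010 VC?T → r0=0xf1
[3] flags=0010 → (cmp)
[4] flags=0010 HI?T → r3=0xef
[5] flags=0010 NE?T → r2=0x39
[6] flags=0010 → (cmp)
[7] flags=0010 LE?F → skip
[8] flags=0010 GT?T → r5=0x95

FIX = (r0, 0xf1)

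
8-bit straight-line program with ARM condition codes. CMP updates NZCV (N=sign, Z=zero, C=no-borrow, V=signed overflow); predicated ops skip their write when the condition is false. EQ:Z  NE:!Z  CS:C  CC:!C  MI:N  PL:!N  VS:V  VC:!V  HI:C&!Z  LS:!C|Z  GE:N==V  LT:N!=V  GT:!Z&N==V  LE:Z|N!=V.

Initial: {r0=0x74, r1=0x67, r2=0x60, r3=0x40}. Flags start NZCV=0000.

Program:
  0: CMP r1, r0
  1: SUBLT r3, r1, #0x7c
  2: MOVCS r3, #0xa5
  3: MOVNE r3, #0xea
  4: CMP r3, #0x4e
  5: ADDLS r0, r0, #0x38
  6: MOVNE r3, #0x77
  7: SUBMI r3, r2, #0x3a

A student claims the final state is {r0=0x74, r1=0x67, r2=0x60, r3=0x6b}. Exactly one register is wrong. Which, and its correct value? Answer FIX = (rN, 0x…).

FIX = (r3, 0x26)

[0] flags=1000 → (cmp)
[1] flags=1000 LT?T → r3=0xeb
[2] flags=1000 CS?F → skip
[3] flags=1000 NE?T → r3=0xea
[4] flags=1010 → (cmp)
[5] flags=1010 LS?F → skip
[6] flags=1010 NE?T → r3=0x77
[7] flags=1010 MI?T → r3=0x26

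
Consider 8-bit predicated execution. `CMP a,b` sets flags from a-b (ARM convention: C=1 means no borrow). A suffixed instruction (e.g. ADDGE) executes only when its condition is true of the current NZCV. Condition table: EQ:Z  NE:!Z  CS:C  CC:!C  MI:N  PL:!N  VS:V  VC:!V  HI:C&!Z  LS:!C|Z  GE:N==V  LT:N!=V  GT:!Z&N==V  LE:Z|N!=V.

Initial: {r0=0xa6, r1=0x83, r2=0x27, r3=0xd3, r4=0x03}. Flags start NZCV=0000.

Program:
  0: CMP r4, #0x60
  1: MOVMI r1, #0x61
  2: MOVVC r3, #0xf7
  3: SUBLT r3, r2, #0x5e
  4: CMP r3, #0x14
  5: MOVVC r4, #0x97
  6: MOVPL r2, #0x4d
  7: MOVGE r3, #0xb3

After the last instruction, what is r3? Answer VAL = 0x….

VAL = 0xc9

[0] flags=1000 → (cmp)
[1] flags=1000 MI?T → r1=0x61
[2] flags=1000 VC?T → r3=0xf7
[3] flags=1000 LT?T → r3=0xc9
[4] flags=1010 → (cmp)
[5] flags=1010 VC?T → r4=0x97
[6] flags=1010 PL?F → skip
[7] flags=1010 GE?F → skip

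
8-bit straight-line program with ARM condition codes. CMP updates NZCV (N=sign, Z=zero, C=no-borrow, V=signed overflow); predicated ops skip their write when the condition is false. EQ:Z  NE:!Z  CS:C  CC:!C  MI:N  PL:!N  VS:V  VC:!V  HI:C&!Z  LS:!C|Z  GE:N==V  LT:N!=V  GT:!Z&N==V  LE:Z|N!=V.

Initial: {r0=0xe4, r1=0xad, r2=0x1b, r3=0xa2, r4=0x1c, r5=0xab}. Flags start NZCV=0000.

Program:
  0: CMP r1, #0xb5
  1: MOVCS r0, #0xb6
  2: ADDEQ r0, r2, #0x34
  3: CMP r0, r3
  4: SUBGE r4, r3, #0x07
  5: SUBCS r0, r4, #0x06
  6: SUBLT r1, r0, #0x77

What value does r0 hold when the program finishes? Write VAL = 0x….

0: ✓ CMP  NZCV=1000
1: · MOVCS
2: · ADDEQ
3: ✓ CMP  NZCV=0010
4: ✓ SUBGE  r4←0x9b
5: ✓ SUBCS  r0←0x95
6: · SUBLT

VAL = 0x95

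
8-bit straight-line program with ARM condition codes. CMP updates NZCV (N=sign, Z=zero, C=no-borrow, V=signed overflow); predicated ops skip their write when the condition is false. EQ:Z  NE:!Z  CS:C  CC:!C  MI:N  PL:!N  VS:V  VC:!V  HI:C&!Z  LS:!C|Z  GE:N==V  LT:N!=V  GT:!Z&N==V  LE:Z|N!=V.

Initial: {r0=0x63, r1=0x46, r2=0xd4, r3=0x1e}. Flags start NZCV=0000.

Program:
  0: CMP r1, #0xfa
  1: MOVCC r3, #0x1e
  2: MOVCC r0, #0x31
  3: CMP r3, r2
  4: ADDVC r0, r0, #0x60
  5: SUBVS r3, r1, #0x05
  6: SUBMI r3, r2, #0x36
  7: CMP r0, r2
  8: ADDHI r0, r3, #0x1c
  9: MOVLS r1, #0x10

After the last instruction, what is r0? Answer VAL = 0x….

VAL = 0x91

[0] flags=0000 → (cmp)
[1] flags=0000 CC?T → r3=0x1e
[2] flags=0000 CC?T → r0=0x31
[3] flags=0000 → (cmp)
[4] flags=0000 VC?T → r0=0x91
[5] flags=0000 VS?F → skip
[6] flags=0000 MI?F → skip
[7] flags=1000 → (cmp)
[8] flags=1000 HI?F → skip
[9] flags=1000 LS?T → r1=0x10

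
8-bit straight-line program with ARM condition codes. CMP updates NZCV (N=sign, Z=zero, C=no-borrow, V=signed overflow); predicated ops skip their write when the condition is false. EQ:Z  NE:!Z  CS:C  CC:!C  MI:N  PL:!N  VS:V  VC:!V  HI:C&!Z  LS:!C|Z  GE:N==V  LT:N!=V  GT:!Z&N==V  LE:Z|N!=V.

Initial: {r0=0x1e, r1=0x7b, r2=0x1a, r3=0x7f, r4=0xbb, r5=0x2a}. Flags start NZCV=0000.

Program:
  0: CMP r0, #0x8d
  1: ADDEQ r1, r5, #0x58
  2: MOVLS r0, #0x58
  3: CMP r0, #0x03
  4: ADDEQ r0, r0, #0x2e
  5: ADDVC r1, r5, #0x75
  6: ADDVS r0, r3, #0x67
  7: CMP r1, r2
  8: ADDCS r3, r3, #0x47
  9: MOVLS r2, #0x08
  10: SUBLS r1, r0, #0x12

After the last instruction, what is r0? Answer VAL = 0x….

VAL = 0x58

[0] flags=1001 → (cmp)
[1] flags=1001 EQ?F → skip
[2] flags=1001 LS?T → r0=0x58
[3] flags=0010 → (cmp)
[4] flags=0010 EQ?F → skip
[5] flags=0010 VC?T → r1=0x9f
[6] flags=0010 VS?F → skip
[7] flags=1010 → (cmp)
[8] flags=1010 CS?T → r3=0xc6
[9] flags=1010 LS?F → skip
[10] flags=1010 LS?F → skip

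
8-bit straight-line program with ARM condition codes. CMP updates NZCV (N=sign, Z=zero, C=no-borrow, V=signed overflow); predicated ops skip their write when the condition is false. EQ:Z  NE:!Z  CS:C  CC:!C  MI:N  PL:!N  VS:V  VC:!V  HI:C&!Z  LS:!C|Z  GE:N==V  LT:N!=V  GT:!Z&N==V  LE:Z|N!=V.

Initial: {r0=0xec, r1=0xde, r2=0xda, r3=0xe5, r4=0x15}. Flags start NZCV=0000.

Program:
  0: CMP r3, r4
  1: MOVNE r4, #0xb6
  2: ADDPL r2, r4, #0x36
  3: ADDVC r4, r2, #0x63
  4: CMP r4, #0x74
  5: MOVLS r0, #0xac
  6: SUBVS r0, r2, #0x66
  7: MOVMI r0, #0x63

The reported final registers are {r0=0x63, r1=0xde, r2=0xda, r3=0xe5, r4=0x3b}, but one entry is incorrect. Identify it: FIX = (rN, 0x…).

FIX = (r4, 0x3d)

[0] flags=1010 → (cmp)
[1] flags=1010 NE?T → r4=0xb6
[2] flags=1010 PL?F → skip
[3] flags=1010 VC?T → r4=0x3d
[4] flags=1000 → (cmp)
[5] flags=1000 LS?T → r0=0xac
[6] flags=1000 VS?F → skip
[7] flags=1000 MI?T → r0=0x63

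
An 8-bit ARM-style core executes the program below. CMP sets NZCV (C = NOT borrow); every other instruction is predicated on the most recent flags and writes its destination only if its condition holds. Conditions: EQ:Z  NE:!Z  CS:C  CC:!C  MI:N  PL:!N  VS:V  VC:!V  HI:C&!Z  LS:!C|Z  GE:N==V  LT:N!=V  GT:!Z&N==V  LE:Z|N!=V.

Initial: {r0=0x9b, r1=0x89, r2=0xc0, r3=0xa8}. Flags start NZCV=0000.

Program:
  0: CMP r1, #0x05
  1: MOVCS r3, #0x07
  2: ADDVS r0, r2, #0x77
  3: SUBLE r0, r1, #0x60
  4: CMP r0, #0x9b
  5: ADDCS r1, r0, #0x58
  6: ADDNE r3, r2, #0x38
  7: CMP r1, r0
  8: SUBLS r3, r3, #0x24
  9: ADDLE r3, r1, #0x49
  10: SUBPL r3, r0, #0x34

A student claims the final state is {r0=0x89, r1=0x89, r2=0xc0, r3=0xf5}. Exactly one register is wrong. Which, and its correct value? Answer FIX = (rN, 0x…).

FIX = (r0, 0x29)

[0] flags=1010 → (cmp)
[1] flags=1010 CS?T → r3=0x07
[2] flags=1010 VS?F → skip
[3] flags=1010 LE?T → r0=0x29
[4] flags=1001 → (cmp)
[5] flags=1001 CS?F → skip
[6] flags=1001 NE?T → r3=0xf8
[7] flags=0011 → (cmp)
[8] flags=0011 LS?F → skip
[9] flags=0011 LE?T → r3=0xd2
[10] flags=0011 PL?T → r3=0xf5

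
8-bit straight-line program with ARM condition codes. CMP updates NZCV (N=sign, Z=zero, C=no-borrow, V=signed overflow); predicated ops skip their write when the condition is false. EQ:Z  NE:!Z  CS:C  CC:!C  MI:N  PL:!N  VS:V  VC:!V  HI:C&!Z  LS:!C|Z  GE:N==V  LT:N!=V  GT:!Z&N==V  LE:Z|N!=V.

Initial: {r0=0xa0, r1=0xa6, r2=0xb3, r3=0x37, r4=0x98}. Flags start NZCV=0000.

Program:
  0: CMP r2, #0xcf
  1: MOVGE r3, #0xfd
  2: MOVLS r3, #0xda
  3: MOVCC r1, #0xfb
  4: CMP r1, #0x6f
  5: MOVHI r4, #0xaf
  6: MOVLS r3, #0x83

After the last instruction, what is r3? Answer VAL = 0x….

0: ✓ CMP  NZCV=1000
1: · MOVGE
2: ✓ MOVLS  r3←0xda
3: ✓ MOVCC  r1←0xfb
4: ✓ CMP  NZCV=1010
5: ✓ MOVHI  r4←0xaf
6: · MOVLS

VAL = 0xda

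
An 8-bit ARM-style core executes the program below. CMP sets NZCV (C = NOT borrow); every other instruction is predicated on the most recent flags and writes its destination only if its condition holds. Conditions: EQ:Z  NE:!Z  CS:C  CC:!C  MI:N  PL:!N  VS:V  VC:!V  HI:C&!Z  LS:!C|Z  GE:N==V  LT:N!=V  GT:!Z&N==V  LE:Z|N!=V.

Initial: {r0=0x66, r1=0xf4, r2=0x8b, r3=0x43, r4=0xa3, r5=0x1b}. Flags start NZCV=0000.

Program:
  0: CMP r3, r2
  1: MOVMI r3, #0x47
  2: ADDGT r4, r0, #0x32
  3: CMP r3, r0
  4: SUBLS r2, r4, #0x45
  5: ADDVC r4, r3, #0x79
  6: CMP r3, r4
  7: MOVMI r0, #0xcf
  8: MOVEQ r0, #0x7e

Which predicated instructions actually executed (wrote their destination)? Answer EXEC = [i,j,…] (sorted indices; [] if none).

0: ✓ CMP  NZCV=1001
1: ✓ MOVMI  r3←0x47
2: ✓ ADDGT  r4←0x98
3: ✓ CMP  NZCV=1000
4: ✓ SUBLS  r2←0x53
5: ✓ ADDVC  r4←0xc0
6: ✓ CMP  NZCV=1001
7: ✓ MOVMI  r0←0xcf
8: · MOVEQ

EXEC = [1,2,4,5,7]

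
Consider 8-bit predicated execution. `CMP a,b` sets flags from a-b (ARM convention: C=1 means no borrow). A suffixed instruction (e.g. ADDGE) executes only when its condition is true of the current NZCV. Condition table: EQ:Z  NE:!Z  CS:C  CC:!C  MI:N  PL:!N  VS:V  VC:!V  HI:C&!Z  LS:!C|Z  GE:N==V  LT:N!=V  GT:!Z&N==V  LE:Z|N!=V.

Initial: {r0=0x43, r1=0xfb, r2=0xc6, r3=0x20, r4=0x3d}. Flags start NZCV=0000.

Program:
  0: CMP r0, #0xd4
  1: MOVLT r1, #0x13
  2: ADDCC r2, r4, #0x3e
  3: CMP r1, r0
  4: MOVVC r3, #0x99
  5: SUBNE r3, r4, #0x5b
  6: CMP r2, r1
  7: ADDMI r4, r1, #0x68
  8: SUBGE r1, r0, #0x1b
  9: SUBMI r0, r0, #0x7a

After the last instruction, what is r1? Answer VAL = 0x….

0: ✓ CMP  NZCV=0000
1: · MOVLT
2: ✓ ADDCC  r2←0x7b
3: ✓ CMP  NZCV=1010
4: ✓ MOVVC  r3←0x99
5: ✓ SUBNE  r3←0xe2
6: ✓ CMP  NZCV=1001
7: ✓ ADDMI  r4←0x63
8: ✓ SUBGE  r1←0x28
9: ✓ SUBMI  r0←0xc9

VAL = 0x28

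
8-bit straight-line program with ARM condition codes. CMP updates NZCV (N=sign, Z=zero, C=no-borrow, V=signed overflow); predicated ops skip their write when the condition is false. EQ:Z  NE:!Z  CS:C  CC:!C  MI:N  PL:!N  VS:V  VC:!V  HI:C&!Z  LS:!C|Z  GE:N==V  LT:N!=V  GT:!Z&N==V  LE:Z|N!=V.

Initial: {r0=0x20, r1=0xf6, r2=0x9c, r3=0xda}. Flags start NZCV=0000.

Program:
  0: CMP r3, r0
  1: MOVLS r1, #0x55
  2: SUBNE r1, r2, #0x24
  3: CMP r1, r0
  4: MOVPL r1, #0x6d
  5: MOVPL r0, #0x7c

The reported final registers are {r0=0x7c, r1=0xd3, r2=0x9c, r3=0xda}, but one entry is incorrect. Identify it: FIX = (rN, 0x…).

0: ✓ CMP  NZCV=1010
1: · MOVLS
2: ✓ SUBNE  r1←0x78
3: ✓ CMP  NZCV=0010
4: ✓ MOVPL  r1←0x6d
5: ✓ MOVPL  r0←0x7c

FIX = (r1, 0x6d)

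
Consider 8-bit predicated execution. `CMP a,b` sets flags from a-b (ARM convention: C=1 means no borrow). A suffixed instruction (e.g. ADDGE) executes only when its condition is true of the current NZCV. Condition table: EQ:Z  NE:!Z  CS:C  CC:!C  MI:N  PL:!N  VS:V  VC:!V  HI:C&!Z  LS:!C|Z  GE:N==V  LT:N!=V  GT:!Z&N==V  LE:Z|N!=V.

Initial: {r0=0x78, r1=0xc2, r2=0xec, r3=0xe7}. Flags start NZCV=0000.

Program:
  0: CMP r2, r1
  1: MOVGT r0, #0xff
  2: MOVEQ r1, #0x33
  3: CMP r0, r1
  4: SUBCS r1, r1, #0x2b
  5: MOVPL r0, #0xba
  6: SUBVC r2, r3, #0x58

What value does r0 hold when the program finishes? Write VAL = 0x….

VAL = 0xba

[0] flags=0010 → (cmp)
[1] flags=0010 GT?T → r0=0xff
[2] flags=0010 EQ?F → skip
[3] flags=0010 → (cmp)
[4] flags=0010 CS?T → r1=0x97
[5] flags=0010 PL?T → r0=0xba
[6] flags=0010 VC?T → r2=0x8f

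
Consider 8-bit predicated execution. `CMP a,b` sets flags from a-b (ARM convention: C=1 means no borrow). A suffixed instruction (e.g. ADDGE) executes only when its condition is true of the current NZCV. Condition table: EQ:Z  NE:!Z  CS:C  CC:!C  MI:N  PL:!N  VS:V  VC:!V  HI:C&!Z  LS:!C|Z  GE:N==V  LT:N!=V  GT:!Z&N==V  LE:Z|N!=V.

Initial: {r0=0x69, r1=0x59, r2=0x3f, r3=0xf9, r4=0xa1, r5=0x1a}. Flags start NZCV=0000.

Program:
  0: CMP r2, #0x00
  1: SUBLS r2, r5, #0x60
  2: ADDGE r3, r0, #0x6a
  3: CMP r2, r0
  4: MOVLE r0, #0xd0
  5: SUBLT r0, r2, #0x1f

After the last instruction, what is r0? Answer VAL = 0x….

[0] flags=0010 → (cmp)
[1] flags=0010 LS?F → skip
[2] flags=0010 GE?T → r3=0xd3
[3] flags=1000 → (cmp)
[4] flags=1000 LE?T → r0=0xd0
[5] flags=1000 LT?T → r0=0x20

VAL = 0x20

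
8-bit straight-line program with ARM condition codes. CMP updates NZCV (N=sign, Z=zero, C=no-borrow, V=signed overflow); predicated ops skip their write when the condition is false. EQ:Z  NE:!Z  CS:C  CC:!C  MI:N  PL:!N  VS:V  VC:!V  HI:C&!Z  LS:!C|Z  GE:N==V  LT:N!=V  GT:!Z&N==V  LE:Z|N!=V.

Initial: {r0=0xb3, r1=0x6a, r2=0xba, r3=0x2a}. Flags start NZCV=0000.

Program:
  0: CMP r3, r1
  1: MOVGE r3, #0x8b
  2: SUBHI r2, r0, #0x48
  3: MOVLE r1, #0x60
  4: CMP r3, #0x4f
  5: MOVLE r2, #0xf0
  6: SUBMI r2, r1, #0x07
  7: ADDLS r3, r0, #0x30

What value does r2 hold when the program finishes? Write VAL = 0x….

[0] flags=1000 → (cmp)
[1] flags=1000 GE?F → skip
[2] flags=1000 HI?F → skip
[3] flags=1000 LE?T → r1=0x60
[4] flags=1000 → (cmp)
[5] flags=1000 LE?T → r2=0xf0
[6] flags=1000 MI?T → r2=0x59
[7] flags=1000 LS?T → r3=0xe3

VAL = 0x59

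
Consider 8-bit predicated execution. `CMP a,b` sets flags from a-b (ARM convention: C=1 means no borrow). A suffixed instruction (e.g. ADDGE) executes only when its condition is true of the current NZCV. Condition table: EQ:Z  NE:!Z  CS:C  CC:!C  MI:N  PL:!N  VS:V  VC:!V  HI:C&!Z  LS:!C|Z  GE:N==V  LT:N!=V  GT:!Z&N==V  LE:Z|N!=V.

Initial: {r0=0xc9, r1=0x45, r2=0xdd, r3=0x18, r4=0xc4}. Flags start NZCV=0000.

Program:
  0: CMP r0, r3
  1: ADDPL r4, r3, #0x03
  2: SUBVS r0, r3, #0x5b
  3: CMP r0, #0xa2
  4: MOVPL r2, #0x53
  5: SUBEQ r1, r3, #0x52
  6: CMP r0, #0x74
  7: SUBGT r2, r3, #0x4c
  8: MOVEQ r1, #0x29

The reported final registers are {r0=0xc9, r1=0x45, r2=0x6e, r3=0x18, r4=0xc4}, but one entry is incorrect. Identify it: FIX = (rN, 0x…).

[0] flags=1010 → (cmp)
[1] flags=1010 PL?F → skip
[2] flags=1010 VS?F → skip
[3] flags=0010 → (cmp)
[4] flags=0010 PL?T → r2=0x53
[5] flags=0010 EQ?F → skip
[6] flags=0011 → (cmp)
[7] flags=0011 GT?F → skip
[8] flags=0011 EQ?F → skip

FIX = (r2, 0x53)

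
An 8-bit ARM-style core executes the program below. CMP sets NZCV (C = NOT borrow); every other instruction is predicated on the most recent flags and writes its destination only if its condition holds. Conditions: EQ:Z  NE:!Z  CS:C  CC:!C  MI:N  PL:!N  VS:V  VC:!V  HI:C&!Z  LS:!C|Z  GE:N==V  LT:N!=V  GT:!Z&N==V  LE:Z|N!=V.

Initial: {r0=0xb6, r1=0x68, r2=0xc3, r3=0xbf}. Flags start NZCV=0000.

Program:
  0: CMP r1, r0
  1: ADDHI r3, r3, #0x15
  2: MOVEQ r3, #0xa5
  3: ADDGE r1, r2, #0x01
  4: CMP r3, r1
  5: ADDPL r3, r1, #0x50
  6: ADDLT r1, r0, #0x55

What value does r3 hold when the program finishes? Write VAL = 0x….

[0] flags=1001 → (cmp)
[1] flags=1001 HI?F → skip
[2] flags=1001 EQ?F → skip
[3] flags=1001 GE?T → r1=0xc4
[4] flags=1000 → (cmp)
[5] flags=1000 PL?F → skip
[6] flags=1000 LT?T → r1=0x0b

VAL = 0xbf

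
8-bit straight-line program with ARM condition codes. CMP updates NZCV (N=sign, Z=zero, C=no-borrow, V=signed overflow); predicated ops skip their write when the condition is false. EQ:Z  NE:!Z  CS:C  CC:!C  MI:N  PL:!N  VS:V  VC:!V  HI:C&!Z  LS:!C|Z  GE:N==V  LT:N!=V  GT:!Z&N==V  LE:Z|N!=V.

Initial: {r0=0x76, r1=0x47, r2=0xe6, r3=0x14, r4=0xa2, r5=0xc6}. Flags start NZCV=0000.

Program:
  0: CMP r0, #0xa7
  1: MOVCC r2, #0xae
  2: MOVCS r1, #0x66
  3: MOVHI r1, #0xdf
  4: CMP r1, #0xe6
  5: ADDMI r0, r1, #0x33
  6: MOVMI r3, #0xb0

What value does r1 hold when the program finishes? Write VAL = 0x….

0: ✓ CMP  NZCV=1001
1: ✓ MOVCC  r2←0xae
2: · MOVCS
3: · MOVHI
4: ✓ CMP  NZCV=0000
5: · ADDMI
6: · MOVMI

VAL = 0x47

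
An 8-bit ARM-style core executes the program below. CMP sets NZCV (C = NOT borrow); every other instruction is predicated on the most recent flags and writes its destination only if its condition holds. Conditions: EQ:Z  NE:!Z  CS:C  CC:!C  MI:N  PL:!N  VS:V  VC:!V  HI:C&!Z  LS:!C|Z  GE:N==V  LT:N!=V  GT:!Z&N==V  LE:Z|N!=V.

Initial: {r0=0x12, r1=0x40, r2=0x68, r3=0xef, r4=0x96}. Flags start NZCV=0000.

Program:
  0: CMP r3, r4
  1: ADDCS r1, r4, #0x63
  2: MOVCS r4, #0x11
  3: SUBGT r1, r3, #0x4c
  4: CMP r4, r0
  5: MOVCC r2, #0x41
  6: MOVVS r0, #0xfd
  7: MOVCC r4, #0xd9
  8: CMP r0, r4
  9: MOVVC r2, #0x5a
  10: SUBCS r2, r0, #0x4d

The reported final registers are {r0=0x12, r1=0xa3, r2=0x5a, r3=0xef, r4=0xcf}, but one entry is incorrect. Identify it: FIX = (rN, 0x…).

0: ✓ CMP  NZCV=0010
1: ✓ ADDCS  r1←0xf9
2: ✓ MOVCS  r4←0x11
3: ✓ SUBGT  r1←0xa3
4: ✓ CMP  NZCV=1000
5: ✓ MOVCC  r2←0x41
6: · MOVVS
7: ✓ MOVCC  r4←0xd9
8: ✓ CMP  NZCV=0000
9: ✓ MOVVC  r2←0x5a
10: · SUBCS

FIX = (r4, 0xd9)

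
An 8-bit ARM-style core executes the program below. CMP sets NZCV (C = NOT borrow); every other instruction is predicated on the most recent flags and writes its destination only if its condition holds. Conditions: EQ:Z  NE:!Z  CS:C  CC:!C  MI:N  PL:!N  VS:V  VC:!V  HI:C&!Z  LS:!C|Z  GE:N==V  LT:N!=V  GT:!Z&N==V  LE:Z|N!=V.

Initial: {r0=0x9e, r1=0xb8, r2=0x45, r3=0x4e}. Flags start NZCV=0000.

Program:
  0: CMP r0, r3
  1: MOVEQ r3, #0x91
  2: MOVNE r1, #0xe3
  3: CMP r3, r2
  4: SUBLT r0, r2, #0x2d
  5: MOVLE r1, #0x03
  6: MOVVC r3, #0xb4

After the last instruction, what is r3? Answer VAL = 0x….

VAL = 0xb4

[0] flags=0011 → (cmp)
[1] flags=0011 EQ?F → skip
[2] flags=0011 NE?T → r1=0xe3
[3] flags=0010 → (cmp)
[4] flags=0010 LT?F → skip
[5] flags=0010 LE?F → skip
[6] flags=0010 VC?T → r3=0xb4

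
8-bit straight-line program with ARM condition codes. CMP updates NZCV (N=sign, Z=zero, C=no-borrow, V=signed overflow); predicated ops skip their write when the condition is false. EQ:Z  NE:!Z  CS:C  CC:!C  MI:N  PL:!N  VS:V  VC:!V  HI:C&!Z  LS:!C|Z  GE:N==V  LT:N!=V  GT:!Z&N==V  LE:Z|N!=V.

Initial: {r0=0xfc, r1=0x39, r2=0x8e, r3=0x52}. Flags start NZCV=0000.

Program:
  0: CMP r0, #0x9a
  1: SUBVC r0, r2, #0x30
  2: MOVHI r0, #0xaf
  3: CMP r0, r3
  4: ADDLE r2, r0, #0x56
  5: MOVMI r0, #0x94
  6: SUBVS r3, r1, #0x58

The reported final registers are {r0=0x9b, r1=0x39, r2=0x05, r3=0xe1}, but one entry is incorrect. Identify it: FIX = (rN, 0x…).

FIX = (r0, 0xaf)

0: ✓ CMP  NZCV=0010
1: ✓ SUBVC  r0←0x5e
2: ✓ MOVHI  r0←0xaf
3: ✓ CMP  NZCV=0011
4: ✓ ADDLE  r2←0x05
5: · MOVMI
6: ✓ SUBVS  r3←0xe1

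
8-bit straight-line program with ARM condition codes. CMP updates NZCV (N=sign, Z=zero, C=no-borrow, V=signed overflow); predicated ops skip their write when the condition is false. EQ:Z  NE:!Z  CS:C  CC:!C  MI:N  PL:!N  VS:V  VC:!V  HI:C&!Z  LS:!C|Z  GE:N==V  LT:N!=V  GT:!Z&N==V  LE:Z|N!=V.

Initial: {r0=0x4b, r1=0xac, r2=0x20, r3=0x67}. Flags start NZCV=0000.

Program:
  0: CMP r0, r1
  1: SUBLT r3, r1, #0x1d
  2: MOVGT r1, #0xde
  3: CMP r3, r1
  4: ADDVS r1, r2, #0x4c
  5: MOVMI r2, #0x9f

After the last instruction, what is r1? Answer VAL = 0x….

0: ✓ CMP  NZCV=1001
1: · SUBLT
2: ✓ MOVGT  r1←0xde
3: ✓ CMP  NZCV=1001
4: ✓ ADDVS  r1←0x6c
5: ✓ MOVMI  r2←0x9f

VAL = 0x6c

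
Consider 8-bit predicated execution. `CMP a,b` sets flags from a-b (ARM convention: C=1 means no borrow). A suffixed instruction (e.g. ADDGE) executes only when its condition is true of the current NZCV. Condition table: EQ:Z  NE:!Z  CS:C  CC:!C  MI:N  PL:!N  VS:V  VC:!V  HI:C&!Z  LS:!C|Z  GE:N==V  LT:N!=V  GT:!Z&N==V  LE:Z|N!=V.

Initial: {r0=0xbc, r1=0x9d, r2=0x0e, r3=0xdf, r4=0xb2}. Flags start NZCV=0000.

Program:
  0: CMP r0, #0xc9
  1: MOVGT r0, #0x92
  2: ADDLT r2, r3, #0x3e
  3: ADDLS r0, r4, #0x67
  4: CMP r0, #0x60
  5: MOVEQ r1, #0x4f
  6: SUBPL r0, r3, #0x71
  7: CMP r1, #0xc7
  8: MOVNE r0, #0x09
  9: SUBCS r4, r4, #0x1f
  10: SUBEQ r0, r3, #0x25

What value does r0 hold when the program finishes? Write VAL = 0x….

0: ✓ CMP  NZCV=1000
1: · MOVGT
2: ✓ ADDLT  r2←0x1d
3: ✓ ADDLS  r0←0x19
4: ✓ CMP  NZCV=1000
5: · MOVEQ
6: · SUBPL
7: ✓ CMP  NZCV=1000
8: ✓ MOVNE  r0←0x09
9: · SUBCS
10: · SUBEQ

VAL = 0x09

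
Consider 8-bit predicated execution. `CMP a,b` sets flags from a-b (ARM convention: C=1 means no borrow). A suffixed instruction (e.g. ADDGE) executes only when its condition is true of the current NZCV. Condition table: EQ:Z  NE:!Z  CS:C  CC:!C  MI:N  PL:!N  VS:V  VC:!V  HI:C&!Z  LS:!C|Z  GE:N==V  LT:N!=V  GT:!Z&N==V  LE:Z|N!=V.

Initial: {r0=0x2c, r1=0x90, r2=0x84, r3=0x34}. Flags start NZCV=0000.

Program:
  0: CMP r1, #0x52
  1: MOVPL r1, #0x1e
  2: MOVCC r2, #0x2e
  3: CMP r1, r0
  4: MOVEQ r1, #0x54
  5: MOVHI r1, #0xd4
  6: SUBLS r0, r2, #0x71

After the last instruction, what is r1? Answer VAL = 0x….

0: ✓ CMP  NZCV=0011
1: ✓ MOVPL  r1←0x1e
2: · MOVCC
3: ✓ CMP  NZCV=1000
4: · MOVEQ
5: · MOVHI
6: ✓ SUBLS  r0←0x13

VAL = 0x1e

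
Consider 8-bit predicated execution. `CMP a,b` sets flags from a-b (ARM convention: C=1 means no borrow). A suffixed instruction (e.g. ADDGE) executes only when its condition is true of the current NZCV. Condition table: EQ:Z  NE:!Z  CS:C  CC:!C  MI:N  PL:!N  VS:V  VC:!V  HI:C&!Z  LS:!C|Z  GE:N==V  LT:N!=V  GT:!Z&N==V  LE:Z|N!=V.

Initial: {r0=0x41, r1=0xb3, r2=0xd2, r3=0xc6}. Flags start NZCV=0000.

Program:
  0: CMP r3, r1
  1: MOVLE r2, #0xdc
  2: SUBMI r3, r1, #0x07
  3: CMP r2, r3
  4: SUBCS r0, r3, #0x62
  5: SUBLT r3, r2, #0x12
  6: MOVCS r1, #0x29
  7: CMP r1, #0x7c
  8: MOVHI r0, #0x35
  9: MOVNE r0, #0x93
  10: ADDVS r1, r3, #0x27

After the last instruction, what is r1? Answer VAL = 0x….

VAL = 0x29

0: ✓ CMP  NZCV=0010
1: · MOVLE
2: · SUBMI
3: ✓ CMP  NZCV=0010
4: ✓ SUBCS  r0←0x64
5: · SUBLT
6: ✓ MOVCS  r1←0x29
7: ✓ CMP  NZCV=1000
8: · MOVHI
9: ✓ MOVNE  r0←0x93
10: · ADDVS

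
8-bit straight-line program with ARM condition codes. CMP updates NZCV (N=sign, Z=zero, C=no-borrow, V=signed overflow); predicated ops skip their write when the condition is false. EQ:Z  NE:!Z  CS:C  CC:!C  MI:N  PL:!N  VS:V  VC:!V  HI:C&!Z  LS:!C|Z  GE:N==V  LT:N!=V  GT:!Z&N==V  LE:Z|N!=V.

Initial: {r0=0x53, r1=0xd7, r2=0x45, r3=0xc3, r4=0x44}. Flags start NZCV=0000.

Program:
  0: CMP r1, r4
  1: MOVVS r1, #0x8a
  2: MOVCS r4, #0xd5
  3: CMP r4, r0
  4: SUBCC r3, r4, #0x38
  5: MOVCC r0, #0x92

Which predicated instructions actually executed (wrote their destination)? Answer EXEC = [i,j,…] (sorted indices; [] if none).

EXEC = [2]

0: ✓ CMP  NZCV=1010
1: · MOVVS
2: ✓ MOVCS  r4←0xd5
3: ✓ CMP  NZCV=1010
4: · SUBCC
5: · MOVCC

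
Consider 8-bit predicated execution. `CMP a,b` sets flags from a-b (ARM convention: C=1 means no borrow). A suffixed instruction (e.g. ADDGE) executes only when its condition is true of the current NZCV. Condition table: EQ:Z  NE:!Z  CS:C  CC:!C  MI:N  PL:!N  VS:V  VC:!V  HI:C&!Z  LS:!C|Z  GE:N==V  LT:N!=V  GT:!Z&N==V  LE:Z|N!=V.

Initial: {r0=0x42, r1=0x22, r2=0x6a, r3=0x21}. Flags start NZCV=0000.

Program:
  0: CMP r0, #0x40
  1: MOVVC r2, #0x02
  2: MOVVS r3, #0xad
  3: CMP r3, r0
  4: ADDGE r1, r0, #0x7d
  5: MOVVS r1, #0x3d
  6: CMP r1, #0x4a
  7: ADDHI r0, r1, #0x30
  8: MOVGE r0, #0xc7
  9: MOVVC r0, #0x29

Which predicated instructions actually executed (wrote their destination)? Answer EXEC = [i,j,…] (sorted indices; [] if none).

0: ✓ CMP  NZCV=0010
1: ✓ MOVVC  r2←0x02
2: · MOVVS
3: ✓ CMP  NZCV=1000
4: · ADDGE
5: · MOVVS
6: ✓ CMP  NZCV=1000
7: · ADDHI
8: · MOVGE
9: ✓ MOVVC  r0←0x29

EXEC = [1,9]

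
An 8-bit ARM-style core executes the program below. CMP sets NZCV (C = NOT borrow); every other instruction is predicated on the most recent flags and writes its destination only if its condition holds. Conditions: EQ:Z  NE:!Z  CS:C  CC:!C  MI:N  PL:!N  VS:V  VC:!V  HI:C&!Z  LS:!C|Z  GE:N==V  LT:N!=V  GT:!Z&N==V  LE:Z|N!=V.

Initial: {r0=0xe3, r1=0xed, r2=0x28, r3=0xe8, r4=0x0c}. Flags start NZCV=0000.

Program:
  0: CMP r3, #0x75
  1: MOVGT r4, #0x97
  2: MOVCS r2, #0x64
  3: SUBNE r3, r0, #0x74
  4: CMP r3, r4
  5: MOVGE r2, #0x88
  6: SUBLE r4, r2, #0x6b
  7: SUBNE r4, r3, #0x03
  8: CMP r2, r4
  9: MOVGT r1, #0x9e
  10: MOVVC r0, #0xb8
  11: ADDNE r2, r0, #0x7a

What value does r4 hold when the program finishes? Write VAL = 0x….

[0] flags=0011 → (cmp)
[1] flags=0011 GT?F → skip
[2] flags=0011 CS?T → r2=0x64
[3] flags=0011 NE?T → r3=0x6f
[4] flags=0010 → (cmp)
[5] flags=0010 GE?T → r2=0x88
[6] flags=0010 LE?F → skip
[7] flags=0010 NE?T → r4=0x6c
[8] flags=0011 → (cmp)
[9] flags=0011 GT?F → skip
[10] flags=0011 VC?F → skip
[11] flags=0011 NE?T → r2=0x5d

VAL = 0x6c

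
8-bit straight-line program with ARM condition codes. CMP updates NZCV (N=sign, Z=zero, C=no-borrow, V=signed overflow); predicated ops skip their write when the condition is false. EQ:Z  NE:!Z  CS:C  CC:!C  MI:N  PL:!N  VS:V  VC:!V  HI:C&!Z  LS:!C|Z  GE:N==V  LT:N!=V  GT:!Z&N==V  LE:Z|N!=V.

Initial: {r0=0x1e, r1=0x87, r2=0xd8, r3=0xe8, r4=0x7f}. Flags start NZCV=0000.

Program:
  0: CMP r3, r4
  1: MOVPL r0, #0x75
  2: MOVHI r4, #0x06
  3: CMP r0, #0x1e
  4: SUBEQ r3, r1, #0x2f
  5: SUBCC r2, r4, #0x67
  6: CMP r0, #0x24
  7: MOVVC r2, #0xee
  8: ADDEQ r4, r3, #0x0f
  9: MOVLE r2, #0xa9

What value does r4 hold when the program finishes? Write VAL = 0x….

VAL = 0x06

0: ✓ CMP  NZCV=0011
1: ✓ MOVPL  r0←0x75
2: ✓ MOVHI  r4←0x06
3: ✓ CMP  NZCV=0010
4: · SUBEQ
5: · SUBCC
6: ✓ CMP  NZCV=0010
7: ✓ MOVVC  r2←0xee
8: · ADDEQ
9: · MOVLE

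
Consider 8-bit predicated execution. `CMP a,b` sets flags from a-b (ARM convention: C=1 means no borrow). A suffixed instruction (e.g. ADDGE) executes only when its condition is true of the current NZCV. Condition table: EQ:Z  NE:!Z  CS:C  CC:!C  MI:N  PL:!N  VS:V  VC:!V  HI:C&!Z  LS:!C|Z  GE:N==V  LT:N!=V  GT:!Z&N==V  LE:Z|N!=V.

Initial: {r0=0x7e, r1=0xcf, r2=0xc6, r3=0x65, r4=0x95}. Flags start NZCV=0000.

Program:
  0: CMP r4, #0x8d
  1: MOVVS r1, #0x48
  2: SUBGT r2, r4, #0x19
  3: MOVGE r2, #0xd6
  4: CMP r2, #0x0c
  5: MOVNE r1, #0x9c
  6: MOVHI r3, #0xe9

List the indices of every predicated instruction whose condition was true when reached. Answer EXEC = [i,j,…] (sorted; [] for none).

EXEC = [2,3,5,6]

[0] flags=0010 → (cmp)
[1] flags=0010 VS?F → skip
[2] flags=0010 GT?T → r2=0x7c
[3] flags=0010 GE?T → r2=0xd6
[4] flags=1010 → (cmp)
[5] flags=1010 NE?T → r1=0x9c
[6] flags=1010 HI?T → r3=0xe9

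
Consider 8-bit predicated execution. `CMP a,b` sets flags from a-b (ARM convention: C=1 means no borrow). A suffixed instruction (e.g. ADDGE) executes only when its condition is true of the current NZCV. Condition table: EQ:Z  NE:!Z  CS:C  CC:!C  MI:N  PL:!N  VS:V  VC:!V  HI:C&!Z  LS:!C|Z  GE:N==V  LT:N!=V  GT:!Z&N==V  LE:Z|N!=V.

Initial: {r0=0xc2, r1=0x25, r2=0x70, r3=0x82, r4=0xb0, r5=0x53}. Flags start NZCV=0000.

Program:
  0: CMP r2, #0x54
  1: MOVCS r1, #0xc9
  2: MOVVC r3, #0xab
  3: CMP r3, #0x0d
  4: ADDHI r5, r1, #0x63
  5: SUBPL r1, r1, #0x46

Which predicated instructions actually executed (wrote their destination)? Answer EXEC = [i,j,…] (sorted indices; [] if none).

0: ✓ CMP  NZCV=0010
1: ✓ MOVCS  r1←0xc9
2: ✓ MOVVC  r3←0xab
3: ✓ CMP  NZCV=1010
4: ✓ ADDHI  r5←0x2c
5: · SUBPL

EXEC = [1,2,4]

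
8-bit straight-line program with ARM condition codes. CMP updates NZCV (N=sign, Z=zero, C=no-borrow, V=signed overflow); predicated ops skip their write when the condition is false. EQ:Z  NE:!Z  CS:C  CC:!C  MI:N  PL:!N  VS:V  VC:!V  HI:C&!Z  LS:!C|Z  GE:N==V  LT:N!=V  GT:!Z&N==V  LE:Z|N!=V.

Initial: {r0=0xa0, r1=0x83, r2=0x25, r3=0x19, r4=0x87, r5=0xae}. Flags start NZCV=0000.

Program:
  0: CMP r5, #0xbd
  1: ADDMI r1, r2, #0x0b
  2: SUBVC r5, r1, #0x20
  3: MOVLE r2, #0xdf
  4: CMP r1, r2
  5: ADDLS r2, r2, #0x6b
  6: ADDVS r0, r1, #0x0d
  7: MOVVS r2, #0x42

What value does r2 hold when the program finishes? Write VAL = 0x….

VAL = 0x4a

[0] flags=1000 → (cmp)
[1] flags=1000 MI?T → r1=0x30
[2] flags=1000 VC?T → r5=0x10
[3] flags=1000 LE?T → r2=0xdf
[4] flags=0000 → (cmp)
[5] flags=0000 LS?T → r2=0x4a
[6] flags=0000 VS?F → skip
[7] flags=0000 VS?F → skip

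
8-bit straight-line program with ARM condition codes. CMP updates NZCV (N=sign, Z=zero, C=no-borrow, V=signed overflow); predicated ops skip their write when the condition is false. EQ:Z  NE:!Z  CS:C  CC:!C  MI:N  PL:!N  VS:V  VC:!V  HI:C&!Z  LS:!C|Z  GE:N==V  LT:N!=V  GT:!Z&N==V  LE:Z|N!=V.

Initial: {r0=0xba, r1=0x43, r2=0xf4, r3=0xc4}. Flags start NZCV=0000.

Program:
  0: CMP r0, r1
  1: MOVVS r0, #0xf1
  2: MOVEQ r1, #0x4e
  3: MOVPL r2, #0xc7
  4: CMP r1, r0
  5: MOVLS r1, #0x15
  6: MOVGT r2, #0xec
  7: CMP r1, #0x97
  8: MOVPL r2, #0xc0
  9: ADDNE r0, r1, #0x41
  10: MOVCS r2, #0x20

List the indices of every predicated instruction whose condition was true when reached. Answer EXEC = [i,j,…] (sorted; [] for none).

0: ✓ CMP  NZCV=0011
1: ✓ MOVVS  r0←0xf1
2: · MOVEQ
3: ✓ MOVPL  r2←0xc7
4: ✓ CMP  NZCV=0000
5: ✓ MOVLS  r1←0x15
6: ✓ MOVGT  r2←0xec
7: ✓ CMP  NZCV=0000
8: ✓ MOVPL  r2←0xc0
9: ✓ ADDNE  r0←0x56
10: · MOVCS

EXEC = [1,3,5,6,8,9]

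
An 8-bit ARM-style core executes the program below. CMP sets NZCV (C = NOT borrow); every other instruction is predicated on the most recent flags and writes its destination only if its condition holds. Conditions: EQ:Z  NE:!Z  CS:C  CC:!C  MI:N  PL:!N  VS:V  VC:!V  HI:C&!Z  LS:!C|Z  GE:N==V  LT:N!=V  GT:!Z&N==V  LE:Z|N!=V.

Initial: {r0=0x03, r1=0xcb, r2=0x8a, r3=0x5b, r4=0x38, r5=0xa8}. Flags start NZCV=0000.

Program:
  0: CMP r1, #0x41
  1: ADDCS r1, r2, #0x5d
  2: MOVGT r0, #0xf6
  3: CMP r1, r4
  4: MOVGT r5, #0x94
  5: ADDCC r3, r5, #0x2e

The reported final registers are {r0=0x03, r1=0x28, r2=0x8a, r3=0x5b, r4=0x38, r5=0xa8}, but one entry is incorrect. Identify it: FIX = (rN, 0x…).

[0] flags=1010 → (cmp)
[1] flags=1010 CS?T → r1=0xe7
[2] flags=1010 GT?F → skip
[3] flags=1010 → (cmp)
[4] flags=1010 GT?F → skip
[5] flags=1010 CC?F → skip

FIX = (r1, 0xe7)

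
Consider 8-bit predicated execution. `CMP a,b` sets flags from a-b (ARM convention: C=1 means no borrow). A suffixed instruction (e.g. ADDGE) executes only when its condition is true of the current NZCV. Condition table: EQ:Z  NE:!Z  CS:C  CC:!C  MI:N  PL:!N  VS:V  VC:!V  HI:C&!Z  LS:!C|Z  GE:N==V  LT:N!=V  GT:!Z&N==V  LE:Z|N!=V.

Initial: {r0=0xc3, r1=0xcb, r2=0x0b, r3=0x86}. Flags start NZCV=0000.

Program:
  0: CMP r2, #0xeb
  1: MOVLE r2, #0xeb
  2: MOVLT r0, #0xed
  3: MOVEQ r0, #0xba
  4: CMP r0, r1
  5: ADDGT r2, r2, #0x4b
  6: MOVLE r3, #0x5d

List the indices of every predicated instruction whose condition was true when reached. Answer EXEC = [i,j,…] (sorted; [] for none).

[0] flags=0000 → (cmp)
[1] flags=0000 LE?F → skip
[2] flags=0000 LT?F → skip
[3] flags=0000 EQ?F → skip
[4] flags=1000 → (cmp)
[5] flags=1000 GT?F → skip
[6] flags=1000 LE?T → r3=0x5d

EXEC = [6]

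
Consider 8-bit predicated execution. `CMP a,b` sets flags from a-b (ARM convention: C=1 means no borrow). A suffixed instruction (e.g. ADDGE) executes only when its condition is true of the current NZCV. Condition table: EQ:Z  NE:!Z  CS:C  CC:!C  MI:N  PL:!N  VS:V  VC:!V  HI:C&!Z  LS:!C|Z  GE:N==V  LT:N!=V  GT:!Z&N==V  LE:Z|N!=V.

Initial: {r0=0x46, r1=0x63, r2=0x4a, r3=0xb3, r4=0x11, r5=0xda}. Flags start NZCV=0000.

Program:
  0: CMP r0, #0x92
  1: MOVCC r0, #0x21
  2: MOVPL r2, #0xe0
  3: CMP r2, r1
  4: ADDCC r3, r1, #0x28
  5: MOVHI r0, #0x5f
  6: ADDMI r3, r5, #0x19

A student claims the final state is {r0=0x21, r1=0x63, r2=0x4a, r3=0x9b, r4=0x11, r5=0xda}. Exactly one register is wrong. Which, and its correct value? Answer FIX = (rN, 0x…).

FIX = (r3, 0xf3)

0: ✓ CMP  NZCV=1001
1: ✓ MOVCC  r0←0x21
2: · MOVPL
3: ✓ CMP  NZCV=1000
4: ✓ ADDCC  r3←0x8b
5: · MOVHI
6: ✓ ADDMI  r3←0xf3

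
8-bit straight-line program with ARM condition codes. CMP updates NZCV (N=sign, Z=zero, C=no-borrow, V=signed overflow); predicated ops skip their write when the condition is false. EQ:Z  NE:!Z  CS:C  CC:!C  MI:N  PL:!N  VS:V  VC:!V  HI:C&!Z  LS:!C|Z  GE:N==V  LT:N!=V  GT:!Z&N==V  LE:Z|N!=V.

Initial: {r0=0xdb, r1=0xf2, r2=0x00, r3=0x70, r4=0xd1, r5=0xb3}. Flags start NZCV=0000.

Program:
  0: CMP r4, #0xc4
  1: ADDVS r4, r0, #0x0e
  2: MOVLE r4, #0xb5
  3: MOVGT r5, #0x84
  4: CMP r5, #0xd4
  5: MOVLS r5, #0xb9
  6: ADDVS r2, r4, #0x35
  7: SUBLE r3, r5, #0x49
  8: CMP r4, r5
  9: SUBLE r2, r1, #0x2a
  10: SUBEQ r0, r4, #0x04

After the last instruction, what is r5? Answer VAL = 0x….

VAL = 0xb9

0: ✓ CMP  NZCV=0010
1: · ADDVS
2: · MOVLE
3: ✓ MOVGT  r5←0x84
4: ✓ CMP  NZCV=1000
5: ✓ MOVLS  r5←0xb9
6: · ADDVS
7: ✓ SUBLE  r3←0x70
8: ✓ CMP  NZCV=0010
9: · SUBLE
10: · SUBEQ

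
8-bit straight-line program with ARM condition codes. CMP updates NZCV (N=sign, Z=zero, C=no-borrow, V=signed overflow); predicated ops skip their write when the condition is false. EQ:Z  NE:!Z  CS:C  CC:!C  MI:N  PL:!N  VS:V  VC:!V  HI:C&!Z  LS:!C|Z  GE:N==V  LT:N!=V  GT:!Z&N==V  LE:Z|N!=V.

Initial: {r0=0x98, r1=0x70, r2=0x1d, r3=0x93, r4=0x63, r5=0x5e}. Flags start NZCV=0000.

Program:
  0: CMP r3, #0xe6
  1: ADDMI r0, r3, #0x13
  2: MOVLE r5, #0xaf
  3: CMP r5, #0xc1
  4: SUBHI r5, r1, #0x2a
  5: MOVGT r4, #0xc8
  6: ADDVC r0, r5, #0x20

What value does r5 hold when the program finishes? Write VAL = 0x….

VAL = 0xaf

[0] flags=1000 → (cmp)
[1] flags=1000 MI?T → r0=0xa6
[2] flags=1000 LE?T → r5=0xaf
[3] flags=1000 → (cmp)
[4] flags=1000 HI?F → skip
[5] flags=1000 GT?F → skip
[6] flags=1000 VC?T → r0=0xcf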